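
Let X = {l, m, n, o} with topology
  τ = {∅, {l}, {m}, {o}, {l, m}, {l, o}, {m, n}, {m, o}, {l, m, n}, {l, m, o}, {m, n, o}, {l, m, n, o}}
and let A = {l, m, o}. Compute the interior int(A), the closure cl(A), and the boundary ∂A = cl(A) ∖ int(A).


int(A) = {l, m, o}, cl(A) = {l, m, n, o}, ∂A = {n}.

Closed sets in (X, τ) are complements of opens:
  closed(X, τ) = {∅, {l}, {n}, {o}, {l, n}, {l, o}, {m, n}, {n, o}, {l, m, n}, {l, n, o}, {m, n, o}, {l, m, n, o}}.
int(A) = ⋃ {U ∈ τ : U ⊆ A}. Opens contained in A: ∅, {l}, {m}, {o}, {l, m}, {l, o}, {m, o}, {l, m, o}.
Taking the union of these: int(A) = {l, m, o}.
cl(A) = ⋂ {C closed : A ⊆ C}. Closed sets containing A: {l, m, n, o}.
Intersecting these: cl(A) = {l, m, n, o}.
∂A = cl(A) ∖ int(A) = {l, m, n, o} ∖ {l, m, o} = {n}.


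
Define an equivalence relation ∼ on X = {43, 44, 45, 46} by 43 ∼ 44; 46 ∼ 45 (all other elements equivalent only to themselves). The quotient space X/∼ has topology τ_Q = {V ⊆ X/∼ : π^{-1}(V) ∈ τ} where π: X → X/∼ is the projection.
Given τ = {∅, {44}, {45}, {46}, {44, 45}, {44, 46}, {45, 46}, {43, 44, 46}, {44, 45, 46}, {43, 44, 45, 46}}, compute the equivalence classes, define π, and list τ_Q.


X/∼ = {[43=44], [45=46]}; |τ_Q| = 3.

Equivalence classes: [43=44], [45=46].
Quotient map π: X → X/∼ sends 43 ↦ [43=44], 44 ↦ [43=44], 45 ↦ [45=46], 46 ↦ [45=46].
For each subset V ⊆ X/∼, compute π^{-1}(V) ⊆ X and check whether π^{-1}(V) ∈ τ. V is open in τ_Q iff π^{-1}(V) ∈ τ.
  V = {}: π^{-1}(V) = ∅ ∈ τ ✓.
  V = {[43=44]}: π^{-1}(V) = {43, 44} ∉ τ ✗.
  V = {[45=46]}: π^{-1}(V) = {45, 46} ∈ τ ✓.
  V = {[43=44], [45=46]}: π^{-1}(V) = {43, 44, 45, 46} ∈ τ ✓.
Open sets in the quotient: τ_Q = {{}, {[45=46]}, {[43=44], [45=46]}} (3 elements).


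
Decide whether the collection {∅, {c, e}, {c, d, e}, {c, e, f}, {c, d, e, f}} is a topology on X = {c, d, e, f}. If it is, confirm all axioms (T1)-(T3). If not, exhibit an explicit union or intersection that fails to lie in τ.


τ IS a topology on X.

Axiom (T1): ∅ ∈ τ? Yes; X ∈ τ? Yes.
Axiom (T2/T3): check pairwise unions and intersections of members of τ.
All pairwise intersections and unions checked — each lies in τ. Therefore τ satisfies (T1), (T2), (T3): it IS a topology on X.


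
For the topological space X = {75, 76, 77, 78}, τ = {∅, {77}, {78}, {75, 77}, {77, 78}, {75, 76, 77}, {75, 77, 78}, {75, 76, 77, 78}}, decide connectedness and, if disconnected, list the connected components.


(X, τ) is disconnected; components = [{78}, {75, 76, 77}].

Find clopen sets (U ∈ τ with X ∖ U ∈ τ):
  U = ∅, X ∖ U = {75, 76, 77, 78} — both open, so U is clopen.
  U = {78}, X ∖ U = {75, 76, 77} — both open, so U is clopen.
  U = {75, 76, 77}, X ∖ U = {78} — both open, so U is clopen.
  U = {75, 76, 77, 78}, X ∖ U = ∅ — both open, so U is clopen.
Nontrivial clopen(s) exist: e.g. {78}. So (X, τ) is disconnected.
Compute connected components by grouping points that agree on all clopens:
  component: {78}
  component: {75, 76, 77}


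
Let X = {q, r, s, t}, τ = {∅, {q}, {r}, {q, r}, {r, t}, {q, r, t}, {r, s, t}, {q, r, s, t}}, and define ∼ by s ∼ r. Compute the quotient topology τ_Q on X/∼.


X/∼ = {[q], [r=s], [t]}; |τ_Q| = 4.

Equivalence classes: [q], [r=s], [t].
Quotient map π: X → X/∼ sends q ↦ [q], r ↦ [r=s], s ↦ [r=s], t ↦ [t].
For each subset V ⊆ X/∼, compute π^{-1}(V) ⊆ X and check whether π^{-1}(V) ∈ τ. V is open in τ_Q iff π^{-1}(V) ∈ τ.
  V = {}: π^{-1}(V) = ∅ ∈ τ ✓.
  V = {[q]}: π^{-1}(V) = {q} ∈ τ ✓.
  V = {[r=s]}: π^{-1}(V) = {r, s} ∉ τ ✗.
  V = {[q], [r=s]}: π^{-1}(V) = {q, r, s} ∉ τ ✗.
  V = {[t]}: π^{-1}(V) = {t} ∉ τ ✗.
  V = {[q], [t]}: π^{-1}(V) = {q, t} ∉ τ ✗.
  V = {[r=s], [t]}: π^{-1}(V) = {r, s, t} ∈ τ ✓.
  V = {[q], [r=s], [t]}: π^{-1}(V) = {q, r, s, t} ∈ τ ✓.
Open sets in the quotient: τ_Q = {{}, {[q]}, {[r=s], [t]}, {[q], [r=s], [t]}} (4 elements).


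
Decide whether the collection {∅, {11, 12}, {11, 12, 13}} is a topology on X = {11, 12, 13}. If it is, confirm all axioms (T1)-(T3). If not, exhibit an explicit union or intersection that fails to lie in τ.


τ IS a topology on X.

Axiom (T1): ∅ ∈ τ? Yes; X ∈ τ? Yes.
Axiom (T2/T3): check pairwise unions and intersections of members of τ.
All pairwise intersections and unions checked — each lies in τ. Therefore τ satisfies (T1), (T2), (T3): it IS a topology on X.


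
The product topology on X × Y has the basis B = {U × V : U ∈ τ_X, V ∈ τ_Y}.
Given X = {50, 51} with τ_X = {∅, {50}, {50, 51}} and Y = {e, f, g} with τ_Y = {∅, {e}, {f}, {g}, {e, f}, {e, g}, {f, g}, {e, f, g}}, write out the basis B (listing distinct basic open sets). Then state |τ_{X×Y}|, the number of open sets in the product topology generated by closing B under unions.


Basis B = {∅ × ∅, {50} × {e}, {50} × {f}, {50} × {g}, {50} × {e, f}, {50} × {e, g}, {50, 51} × {e}, {50} × {f, g}, {50, 51} × {f}, {50, 51} × {g}, {50} × {e, f, g}, {50, 51} × {e, f}, {50, 51} × {e, g}, {50, 51} × {f, g}, {50, 51} × {e, f, g}}; |τ_{X×Y}| = 27.

Enumerate products U × V with U ∈ τ_X, V ∈ τ_Y (deduplicated):
  ∅ × ∅ = {} (∅)
  {50} × {e} = {(50,e)}
  {50} × {f} = {(50,f)}
  {50} × {g} = {(50,g)}
  {50} × {e, f} = {(50,e), (50,f)}
  {50} × {e, g} = {(50,e), (50,g)}
  {50, 51} × {e} = {(50,e), (51,e)}
  {50} × {f, g} = {(50,f), (50,g)}
  {50, 51} × {f} = {(50,f), (51,f)}
  {50, 51} × {g} = {(50,g), (51,g)}
  {50} × {e, f, g} = {(50,e), (50,f), (50,g)}
  {50, 51} × {e, f} = {(50,e), (50,f), (51,e), (51,f)}
  {50, 51} × {e, g} = {(50,e), (50,g), (51,e), (51,g)}
  {50, 51} × {f, g} = {(50,f), (50,g), (51,f), (51,g)}
  {50, 51} × {e, f, g} = {(50,e), (50,f), (50,g), (51,e), (51,f), (51,g)}
These 15 distinct sets form the basis B.
Close under arbitrary unions to get τ_{X×Y}; counting gives |τ_{X×Y}| = 27.


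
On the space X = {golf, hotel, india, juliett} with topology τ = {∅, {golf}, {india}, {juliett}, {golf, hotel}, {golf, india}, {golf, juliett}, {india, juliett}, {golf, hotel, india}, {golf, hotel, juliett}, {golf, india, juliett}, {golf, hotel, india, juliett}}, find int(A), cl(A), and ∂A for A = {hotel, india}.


int(A) = {india}, cl(A) = {hotel, india}, ∂A = {hotel}.

Closed sets in (X, τ) are complements of opens:
  closed(X, τ) = {∅, {hotel}, {india}, {juliett}, {golf, hotel}, {hotel, india}, {hotel, juliett}, {india, juliett}, {golf, hotel, india}, {golf, hotel, juliett}, {hotel, india, juliett}, {golf, hotel, india, juliett}}.
int(A) = ⋃ {U ∈ τ : U ⊆ A}. Opens contained in A: ∅, {india}.
Taking the union of these: int(A) = {india}.
cl(A) = ⋂ {C closed : A ⊆ C}. Closed sets containing A: {hotel, india}, {golf, hotel, india}, {hotel, india, juliett}, {golf, hotel, india, juliett}.
Intersecting these: cl(A) = {hotel, india}.
∂A = cl(A) ∖ int(A) = {hotel, india} ∖ {india} = {hotel}.


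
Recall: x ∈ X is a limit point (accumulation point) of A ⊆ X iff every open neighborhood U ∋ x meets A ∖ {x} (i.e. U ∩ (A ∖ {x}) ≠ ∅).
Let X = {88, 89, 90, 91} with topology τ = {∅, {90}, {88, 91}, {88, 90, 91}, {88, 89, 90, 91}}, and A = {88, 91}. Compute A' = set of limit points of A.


A' = {88, 89, 91}

For each x ∈ X, list the open sets U ∈ τ with x ∈ U, then check whether U ∩ (A ∖ {x}) ≠ ∅ for every such U.
  x = 88: opens ∋ x are {88, 91}, {88, 90, 91}, {88, 89, 90, 91}; each meets A ∖ {88}, so x IS a limit point.
  x = 89: opens ∋ x are {88, 89, 90, 91}; each meets A ∖ {89}, so x IS a limit point.
  x = 90: open {90} ∋ x has {90} ∩ (A ∖ {90}) = ∅, so x is NOT a limit point.
  x = 91: opens ∋ x are {88, 91}, {88, 90, 91}, {88, 89, 90, 91}; each meets A ∖ {91}, so x IS a limit point.
Collecting: A' = {88, 89, 91}.


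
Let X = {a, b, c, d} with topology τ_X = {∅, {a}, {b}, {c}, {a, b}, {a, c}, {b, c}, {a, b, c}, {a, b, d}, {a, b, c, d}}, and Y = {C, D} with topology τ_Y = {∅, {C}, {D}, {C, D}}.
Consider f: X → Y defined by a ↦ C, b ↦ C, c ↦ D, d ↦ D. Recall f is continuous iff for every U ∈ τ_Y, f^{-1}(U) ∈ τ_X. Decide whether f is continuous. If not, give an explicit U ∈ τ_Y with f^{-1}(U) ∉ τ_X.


f is NOT continuous.

Compute f^{-1}(U) for each U ∈ τ_Y:
  U = ∅: f^{-1}(U) = ∅ ∈ τ_X ✓.
  U = {C}: f^{-1}(U) = {a, b} ∈ τ_X ✓.
  U = {D}: f^{-1}(U) = {c, d} ∉ τ_X ✗.
  U = {C, D}: f^{-1}(U) = {a, b, c, d} ∈ τ_X ✓.
Found U = {D} with f^{-1}(U) = {c, d} not in τ_X. Therefore f is NOT continuous.


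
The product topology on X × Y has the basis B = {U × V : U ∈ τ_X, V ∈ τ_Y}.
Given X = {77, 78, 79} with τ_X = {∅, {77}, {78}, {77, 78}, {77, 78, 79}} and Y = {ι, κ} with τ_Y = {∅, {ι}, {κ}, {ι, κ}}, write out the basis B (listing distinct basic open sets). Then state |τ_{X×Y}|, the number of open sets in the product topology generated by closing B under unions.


Basis B = {∅ × ∅, {77} × {ι}, {77} × {κ}, {78} × {ι}, {78} × {κ}, {77} × {ι, κ}, {77, 78} × {ι}, {77, 78} × {κ}, {78} × {ι, κ}, {77, 78, 79} × {ι}, {77, 78, 79} × {κ}, {77, 78} × {ι, κ}, {77, 78, 79} × {ι, κ}}; |τ_{X×Y}| = 25.

Enumerate products U × V with U ∈ τ_X, V ∈ τ_Y (deduplicated):
  ∅ × ∅ = {} (∅)
  {77} × {ι} = {(77,ι)}
  {77} × {κ} = {(77,κ)}
  {78} × {ι} = {(78,ι)}
  {78} × {κ} = {(78,κ)}
  {77} × {ι, κ} = {(77,ι), (77,κ)}
  {77, 78} × {ι} = {(77,ι), (78,ι)}
  {77, 78} × {κ} = {(77,κ), (78,κ)}
  {78} × {ι, κ} = {(78,ι), (78,κ)}
  {77, 78, 79} × {ι} = {(77,ι), (78,ι), (79,ι)}
  {77, 78, 79} × {κ} = {(77,κ), (78,κ), (79,κ)}
  {77, 78} × {ι, κ} = {(77,ι), (77,κ), (78,ι), (78,κ)}
  {77, 78, 79} × {ι, κ} = {(77,ι), (77,κ), (78,ι), (78,κ), (79,ι), (79,κ)}
These 13 distinct sets form the basis B.
Close under arbitrary unions to get τ_{X×Y}; counting gives |τ_{X×Y}| = 25.


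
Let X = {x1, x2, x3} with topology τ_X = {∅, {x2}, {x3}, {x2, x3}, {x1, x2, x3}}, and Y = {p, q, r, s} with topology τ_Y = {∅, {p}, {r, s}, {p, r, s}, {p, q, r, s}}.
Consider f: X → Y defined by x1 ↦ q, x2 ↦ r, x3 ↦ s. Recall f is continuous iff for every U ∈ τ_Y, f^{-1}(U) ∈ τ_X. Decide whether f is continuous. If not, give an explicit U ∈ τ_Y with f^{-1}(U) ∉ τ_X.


f IS continuous.

Compute f^{-1}(U) for each U ∈ τ_Y:
  U = ∅: f^{-1}(U) = ∅ ∈ τ_X ✓.
  U = {p}: f^{-1}(U) = ∅ ∈ τ_X ✓.
  U = {r, s}: f^{-1}(U) = {x2, x3} ∈ τ_X ✓.
  U = {p, r, s}: f^{-1}(U) = {x2, x3} ∈ τ_X ✓.
  U = {p, q, r, s}: f^{-1}(U) = {x1, x2, x3} ∈ τ_X ✓.
Every preimage lies in τ_X, so f IS continuous.


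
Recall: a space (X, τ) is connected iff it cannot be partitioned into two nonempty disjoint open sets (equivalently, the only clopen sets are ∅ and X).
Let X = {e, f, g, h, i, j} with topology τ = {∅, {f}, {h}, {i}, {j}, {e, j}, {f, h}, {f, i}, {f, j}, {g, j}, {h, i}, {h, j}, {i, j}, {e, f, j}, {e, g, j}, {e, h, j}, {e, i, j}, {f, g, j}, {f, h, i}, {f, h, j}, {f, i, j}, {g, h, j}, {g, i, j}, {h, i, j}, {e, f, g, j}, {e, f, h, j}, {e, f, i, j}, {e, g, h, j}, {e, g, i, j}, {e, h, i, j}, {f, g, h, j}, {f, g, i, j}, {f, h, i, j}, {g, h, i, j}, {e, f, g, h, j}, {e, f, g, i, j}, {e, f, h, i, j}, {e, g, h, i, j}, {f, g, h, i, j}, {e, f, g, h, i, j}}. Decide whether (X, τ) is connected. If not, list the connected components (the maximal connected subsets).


(X, τ) is disconnected; components = [{f}, {h}, {i}, {e, g, j}].

Find clopen sets (U ∈ τ with X ∖ U ∈ τ):
  U = ∅, X ∖ U = {e, f, g, h, i, j} — both open, so U is clopen.
  U = {f}, X ∖ U = {e, g, h, i, j} — both open, so U is clopen.
  U = {h}, X ∖ U = {e, f, g, i, j} — both open, so U is clopen.
  U = {i}, X ∖ U = {e, f, g, h, j} — both open, so U is clopen.
  U = {f, h}, X ∖ U = {e, g, i, j} — both open, so U is clopen.
  U = {f, i}, X ∖ U = {e, g, h, j} — both open, so U is clopen.
  U = {h, i}, X ∖ U = {e, f, g, j} — both open, so U is clopen.
  U = {e, g, j}, X ∖ U = {f, h, i} — both open, so U is clopen.
  U = {f, h, i}, X ∖ U = {e, g, j} — both open, so U is clopen.
  U = {e, f, g, j}, X ∖ U = {h, i} — both open, so U is clopen.
  U = {e, g, h, j}, X ∖ U = {f, i} — both open, so U is clopen.
  U = {e, g, i, j}, X ∖ U = {f, h} — both open, so U is clopen.
  U = {e, f, g, h, j}, X ∖ U = {i} — both open, so U is clopen.
  U = {e, f, g, i, j}, X ∖ U = {h} — both open, so U is clopen.
  U = {e, g, h, i, j}, X ∖ U = {f} — both open, so U is clopen.
  U = {e, f, g, h, i, j}, X ∖ U = ∅ — both open, so U is clopen.
Nontrivial clopen(s) exist: e.g. {f}. So (X, τ) is disconnected.
Compute connected components by grouping points that agree on all clopens:
  component: {f}
  component: {h}
  component: {i}
  component: {e, g, j}


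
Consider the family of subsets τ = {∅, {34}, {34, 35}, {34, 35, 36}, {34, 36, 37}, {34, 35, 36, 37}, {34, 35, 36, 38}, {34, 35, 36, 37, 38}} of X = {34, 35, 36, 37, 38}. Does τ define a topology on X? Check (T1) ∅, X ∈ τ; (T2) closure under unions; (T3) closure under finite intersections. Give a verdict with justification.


τ is NOT a topology on X.

Axiom (T1): ∅ ∈ τ? Yes; X ∈ τ? Yes.
Axiom (T2/T3): check pairwise unions and intersections of members of τ.
Counterexample for (T3): {34, 35, 36} ∩ {34, 36, 37} = {34, 36} ∉ τ. Therefore τ is NOT a topology.


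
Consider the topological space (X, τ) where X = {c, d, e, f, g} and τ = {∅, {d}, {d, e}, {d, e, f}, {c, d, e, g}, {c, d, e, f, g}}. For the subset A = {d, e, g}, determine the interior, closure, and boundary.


int(A) = {d, e}, cl(A) = {c, d, e, f, g}, ∂A = {c, f, g}.

Closed sets in (X, τ) are complements of opens:
  closed(X, τ) = {∅, {f}, {c, g}, {c, f, g}, {c, e, f, g}, {c, d, e, f, g}}.
int(A) = ⋃ {U ∈ τ : U ⊆ A}. Opens contained in A: ∅, {d}, {d, e}.
Taking the union of these: int(A) = {d, e}.
cl(A) = ⋂ {C closed : A ⊆ C}. Closed sets containing A: {c, d, e, f, g}.
Intersecting these: cl(A) = {c, d, e, f, g}.
∂A = cl(A) ∖ int(A) = {c, d, e, f, g} ∖ {d, e} = {c, f, g}.


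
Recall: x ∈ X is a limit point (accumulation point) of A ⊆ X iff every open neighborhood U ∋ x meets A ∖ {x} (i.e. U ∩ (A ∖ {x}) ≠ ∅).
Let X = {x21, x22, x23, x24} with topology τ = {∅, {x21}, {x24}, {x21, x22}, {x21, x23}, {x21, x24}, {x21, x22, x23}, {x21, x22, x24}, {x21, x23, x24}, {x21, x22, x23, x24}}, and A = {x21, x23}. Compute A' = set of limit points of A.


A' = {x22, x23}

For each x ∈ X, list the open sets U ∈ τ with x ∈ U, then check whether U ∩ (A ∖ {x}) ≠ ∅ for every such U.
  x = x21: open {x21} ∋ x has {x21} ∩ (A ∖ {x21}) = ∅, so x is NOT a limit point.
  x = x22: opens ∋ x are {x21, x22}, {x21, x22, x23}, {x21, x22, x24}, {x21, x22, x23, x24}; each meets A ∖ {x22}, so x IS a limit point.
  x = x23: opens ∋ x are {x21, x23}, {x21, x22, x23}, {x21, x23, x24}, {x21, x22, x23, x24}; each meets A ∖ {x23}, so x IS a limit point.
  x = x24: open {x24} ∋ x has {x24} ∩ (A ∖ {x24}) = ∅, so x is NOT a limit point.
Collecting: A' = {x22, x23}.


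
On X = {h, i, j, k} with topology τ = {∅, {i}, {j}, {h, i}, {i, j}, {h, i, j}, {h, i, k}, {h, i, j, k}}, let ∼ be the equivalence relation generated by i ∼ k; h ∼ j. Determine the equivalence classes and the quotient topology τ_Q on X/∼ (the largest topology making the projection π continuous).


X/∼ = {[h=j], [i=k]}; |τ_Q| = 2.

Equivalence classes: [h=j], [i=k].
Quotient map π: X → X/∼ sends h ↦ [h=j], i ↦ [i=k], j ↦ [h=j], k ↦ [i=k].
For each subset V ⊆ X/∼, compute π^{-1}(V) ⊆ X and check whether π^{-1}(V) ∈ τ. V is open in τ_Q iff π^{-1}(V) ∈ τ.
  V = {}: π^{-1}(V) = ∅ ∈ τ ✓.
  V = {[h=j]}: π^{-1}(V) = {h, j} ∉ τ ✗.
  V = {[i=k]}: π^{-1}(V) = {i, k} ∉ τ ✗.
  V = {[h=j], [i=k]}: π^{-1}(V) = {h, i, j, k} ∈ τ ✓.
Open sets in the quotient: τ_Q = {{}, {[h=j], [i=k]}} (2 elements).


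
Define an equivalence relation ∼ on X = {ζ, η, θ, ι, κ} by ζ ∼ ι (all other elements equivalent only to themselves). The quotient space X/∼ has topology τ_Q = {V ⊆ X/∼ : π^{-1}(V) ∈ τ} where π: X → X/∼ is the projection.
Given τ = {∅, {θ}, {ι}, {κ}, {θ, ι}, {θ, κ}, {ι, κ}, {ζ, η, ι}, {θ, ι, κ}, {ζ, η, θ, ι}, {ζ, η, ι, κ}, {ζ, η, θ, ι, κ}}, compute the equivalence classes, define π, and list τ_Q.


X/∼ = {[ζ=ι], [η], [θ], [κ]}; |τ_Q| = 8.

Equivalence classes: [ζ=ι], [η], [θ], [κ].
Quotient map π: X → X/∼ sends ζ ↦ [ζ=ι], η ↦ [η], θ ↦ [θ], ι ↦ [ζ=ι], κ ↦ [κ].
For each subset V ⊆ X/∼, compute π^{-1}(V) ⊆ X and check whether π^{-1}(V) ∈ τ. V is open in τ_Q iff π^{-1}(V) ∈ τ.
  V = {}: π^{-1}(V) = ∅ ∈ τ ✓.
  V = {[ζ=ι]}: π^{-1}(V) = {ζ, ι} ∉ τ ✗.
  V = {[η]}: π^{-1}(V) = {η} ∉ τ ✗.
  V = {[ζ=ι], [η]}: π^{-1}(V) = {ζ, η, ι} ∈ τ ✓.
  V = {[θ]}: π^{-1}(V) = {θ} ∈ τ ✓.
  V = {[ζ=ι], [θ]}: π^{-1}(V) = {ζ, θ, ι} ∉ τ ✗.
  V = {[η], [θ]}: π^{-1}(V) = {η, θ} ∉ τ ✗.
  V = {[ζ=ι], [η], [θ]}: π^{-1}(V) = {ζ, η, θ, ι} ∈ τ ✓.
  V = {[κ]}: π^{-1}(V) = {κ} ∈ τ ✓.
  V = {[ζ=ι], [κ]}: π^{-1}(V) = {ζ, ι, κ} ∉ τ ✗.
  V = {[η], [κ]}: π^{-1}(V) = {η, κ} ∉ τ ✗.
  V = {[ζ=ι], [η], [κ]}: π^{-1}(V) = {ζ, η, ι, κ} ∈ τ ✓.
  V = {[θ], [κ]}: π^{-1}(V) = {θ, κ} ∈ τ ✓.
  V = {[ζ=ι], [θ], [κ]}: π^{-1}(V) = {ζ, θ, ι, κ} ∉ τ ✗.
  V = {[η], [θ], [κ]}: π^{-1}(V) = {η, θ, κ} ∉ τ ✗.
  V = {[ζ=ι], [η], [θ], [κ]}: π^{-1}(V) = {ζ, η, θ, ι, κ} ∈ τ ✓.
Open sets in the quotient: τ_Q = {{}, {[ζ=ι], [η]}, {[θ]}, {[ζ=ι], [η], [θ]}, {[κ]}, {[ζ=ι], [η], [κ]}, {[θ], [κ]}, {[ζ=ι], [η], [θ], [κ]}} (8 elements).


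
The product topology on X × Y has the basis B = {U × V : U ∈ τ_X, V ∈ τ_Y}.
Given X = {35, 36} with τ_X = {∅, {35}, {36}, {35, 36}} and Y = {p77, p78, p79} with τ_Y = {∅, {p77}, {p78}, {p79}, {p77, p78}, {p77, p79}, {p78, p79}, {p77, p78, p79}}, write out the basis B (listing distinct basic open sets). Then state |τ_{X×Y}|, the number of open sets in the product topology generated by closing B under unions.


Basis B = {∅ × ∅, {35} × {p77}, {35} × {p78}, {35} × {p79}, {36} × {p77}, {36} × {p78}, {36} × {p79}, {35} × {p77, p78}, {35} × {p77, p79}, {35, 36} × {p77}, {35} × {p78, p79}, {35, 36} × {p78}, {35, 36} × {p79}, {36} × {p77, p78}, {36} × {p77, p79}, {36} × {p78, p79}, {35} × {p77, p78, p79}, {36} × {p77, p78, p79}, {35, 36} × {p77, p78}, {35, 36} × {p77, p79}, {35, 36} × {p78, p79}, {35, 36} × {p77, p78, p79}}; |τ_{X×Y}| = 64.

Enumerate products U × V with U ∈ τ_X, V ∈ τ_Y (deduplicated):
  ∅ × ∅ = {} (∅)
  {35} × {p77} = {(35,p77)}
  {35} × {p78} = {(35,p78)}
  {35} × {p79} = {(35,p79)}
  {36} × {p77} = {(36,p77)}
  {36} × {p78} = {(36,p78)}
  {36} × {p79} = {(36,p79)}
  {35} × {p77, p78} = {(35,p77), (35,p78)}
  {35} × {p77, p79} = {(35,p77), (35,p79)}
  {35, 36} × {p77} = {(35,p77), (36,p77)}
  {35} × {p78, p79} = {(35,p78), (35,p79)}
  {35, 36} × {p78} = {(35,p78), (36,p78)}
  {35, 36} × {p79} = {(35,p79), (36,p79)}
  {36} × {p77, p78} = {(36,p77), (36,p78)}
  {36} × {p77, p79} = {(36,p77), (36,p79)}
  {36} × {p78, p79} = {(36,p78), (36,p79)}
  {35} × {p77, p78, p79} = {(35,p77), (35,p78), (35,p79)}
  {36} × {p77, p78, p79} = {(36,p77), (36,p78), (36,p79)}
  {35, 36} × {p77, p78} = {(35,p77), (35,p78), (36,p77), (36,p78)}
  {35, 36} × {p77, p79} = {(35,p77), (35,p79), (36,p77), (36,p79)}
  {35, 36} × {p78, p79} = {(35,p78), (35,p79), (36,p78), (36,p79)}
  {35, 36} × {p77, p78, p79} = {(35,p77), (35,p78), (35,p79), (36,p77), (36,p78), (36,p79)}
These 22 distinct sets form the basis B.
Close under arbitrary unions to get τ_{X×Y}; counting gives |τ_{X×Y}| = 64.


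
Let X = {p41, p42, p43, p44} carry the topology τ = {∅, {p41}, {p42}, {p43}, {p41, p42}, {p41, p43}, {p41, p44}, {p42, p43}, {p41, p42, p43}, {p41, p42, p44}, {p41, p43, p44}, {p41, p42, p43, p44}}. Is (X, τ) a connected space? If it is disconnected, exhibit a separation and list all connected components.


(X, τ) is disconnected; components = [{p42}, {p43}, {p41, p44}].

Find clopen sets (U ∈ τ with X ∖ U ∈ τ):
  U = ∅, X ∖ U = {p41, p42, p43, p44} — both open, so U is clopen.
  U = {p42}, X ∖ U = {p41, p43, p44} — both open, so U is clopen.
  U = {p43}, X ∖ U = {p41, p42, p44} — both open, so U is clopen.
  U = {p41, p44}, X ∖ U = {p42, p43} — both open, so U is clopen.
  U = {p42, p43}, X ∖ U = {p41, p44} — both open, so U is clopen.
  U = {p41, p42, p44}, X ∖ U = {p43} — both open, so U is clopen.
  U = {p41, p43, p44}, X ∖ U = {p42} — both open, so U is clopen.
  U = {p41, p42, p43, p44}, X ∖ U = ∅ — both open, so U is clopen.
Nontrivial clopen(s) exist: e.g. {p41, p43, p44}. So (X, τ) is disconnected.
Compute connected components by grouping points that agree on all clopens:
  component: {p42}
  component: {p43}
  component: {p41, p44}


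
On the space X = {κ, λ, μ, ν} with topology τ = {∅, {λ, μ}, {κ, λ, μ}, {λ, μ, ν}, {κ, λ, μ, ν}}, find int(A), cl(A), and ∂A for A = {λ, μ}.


int(A) = {λ, μ}, cl(A) = {κ, λ, μ, ν}, ∂A = {κ, ν}.

Closed sets in (X, τ) are complements of opens:
  closed(X, τ) = {∅, {κ}, {ν}, {κ, ν}, {κ, λ, μ, ν}}.
int(A) = ⋃ {U ∈ τ : U ⊆ A}. Opens contained in A: ∅, {λ, μ}.
Taking the union of these: int(A) = {λ, μ}.
cl(A) = ⋂ {C closed : A ⊆ C}. Closed sets containing A: {κ, λ, μ, ν}.
Intersecting these: cl(A) = {κ, λ, μ, ν}.
∂A = cl(A) ∖ int(A) = {κ, λ, μ, ν} ∖ {λ, μ} = {κ, ν}.


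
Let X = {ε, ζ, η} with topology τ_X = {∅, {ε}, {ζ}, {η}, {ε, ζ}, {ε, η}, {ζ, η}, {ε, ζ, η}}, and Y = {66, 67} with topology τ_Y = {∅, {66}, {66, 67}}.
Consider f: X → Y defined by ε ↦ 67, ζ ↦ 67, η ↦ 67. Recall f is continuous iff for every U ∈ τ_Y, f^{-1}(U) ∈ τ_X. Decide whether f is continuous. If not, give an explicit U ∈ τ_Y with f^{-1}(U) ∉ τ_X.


f IS continuous.

Compute f^{-1}(U) for each U ∈ τ_Y:
  U = ∅: f^{-1}(U) = ∅ ∈ τ_X ✓.
  U = {66}: f^{-1}(U) = ∅ ∈ τ_X ✓.
  U = {66, 67}: f^{-1}(U) = {ε, ζ, η} ∈ τ_X ✓.
Every preimage lies in τ_X, so f IS continuous.


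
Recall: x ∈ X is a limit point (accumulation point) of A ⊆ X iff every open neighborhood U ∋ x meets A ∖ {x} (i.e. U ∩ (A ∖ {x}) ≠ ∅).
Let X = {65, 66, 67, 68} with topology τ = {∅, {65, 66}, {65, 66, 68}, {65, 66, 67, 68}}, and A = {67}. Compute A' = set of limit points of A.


A' = ∅

For each x ∈ X, list the open sets U ∈ τ with x ∈ U, then check whether U ∩ (A ∖ {x}) ≠ ∅ for every such U.
  x = 65: open {65, 66} ∋ x has {65, 66} ∩ (A ∖ {65}) = ∅, so x is NOT a limit point.
  x = 66: open {65, 66} ∋ x has {65, 66} ∩ (A ∖ {66}) = ∅, so x is NOT a limit point.
  x = 67: open {65, 66, 67, 68} ∋ x has {65, 66, 67, 68} ∩ (A ∖ {67}) = ∅, so x is NOT a limit point.
  x = 68: open {65, 66, 68} ∋ x has {65, 66, 68} ∩ (A ∖ {68}) = ∅, so x is NOT a limit point.
Collecting: A' = ∅.


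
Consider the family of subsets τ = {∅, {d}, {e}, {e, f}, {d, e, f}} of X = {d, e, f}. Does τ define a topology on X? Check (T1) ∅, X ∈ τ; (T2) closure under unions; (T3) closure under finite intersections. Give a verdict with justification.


τ is NOT a topology on X.

Axiom (T1): ∅ ∈ τ? Yes; X ∈ τ? Yes.
Axiom (T2/T3): check pairwise unions and intersections of members of τ.
Counterexample for (T2): {d} ∪ {e} = {d, e} ∉ τ. Therefore τ is NOT a topology.


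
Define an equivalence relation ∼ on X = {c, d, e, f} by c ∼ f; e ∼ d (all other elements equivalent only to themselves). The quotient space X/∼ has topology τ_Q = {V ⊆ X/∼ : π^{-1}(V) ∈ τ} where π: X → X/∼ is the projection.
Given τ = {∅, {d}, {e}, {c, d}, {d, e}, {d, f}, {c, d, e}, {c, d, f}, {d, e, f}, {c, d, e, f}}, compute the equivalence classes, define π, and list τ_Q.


X/∼ = {[c=f], [d=e]}; |τ_Q| = 3.

Equivalence classes: [c=f], [d=e].
Quotient map π: X → X/∼ sends c ↦ [c=f], d ↦ [d=e], e ↦ [d=e], f ↦ [c=f].
For each subset V ⊆ X/∼, compute π^{-1}(V) ⊆ X and check whether π^{-1}(V) ∈ τ. V is open in τ_Q iff π^{-1}(V) ∈ τ.
  V = {}: π^{-1}(V) = ∅ ∈ τ ✓.
  V = {[c=f]}: π^{-1}(V) = {c, f} ∉ τ ✗.
  V = {[d=e]}: π^{-1}(V) = {d, e} ∈ τ ✓.
  V = {[c=f], [d=e]}: π^{-1}(V) = {c, d, e, f} ∈ τ ✓.
Open sets in the quotient: τ_Q = {{}, {[d=e]}, {[c=f], [d=e]}} (3 elements).


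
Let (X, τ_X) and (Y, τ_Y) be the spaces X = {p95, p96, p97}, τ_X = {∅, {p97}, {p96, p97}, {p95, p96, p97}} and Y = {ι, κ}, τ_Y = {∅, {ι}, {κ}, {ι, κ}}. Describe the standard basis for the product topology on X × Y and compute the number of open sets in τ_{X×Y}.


Basis B = {∅ × ∅, {p97} × {ι}, {p97} × {κ}, {p96, p97} × {ι}, {p96, p97} × {κ}, {p97} × {ι, κ}, {p95, p96, p97} × {ι}, {p95, p96, p97} × {κ}, {p96, p97} × {ι, κ}, {p95, p96, p97} × {ι, κ}}; |τ_{X×Y}| = 16.

Enumerate products U × V with U ∈ τ_X, V ∈ τ_Y (deduplicated):
  ∅ × ∅ = {} (∅)
  {p97} × {ι} = {(p97,ι)}
  {p97} × {κ} = {(p97,κ)}
  {p96, p97} × {ι} = {(p96,ι), (p97,ι)}
  {p96, p97} × {κ} = {(p96,κ), (p97,κ)}
  {p97} × {ι, κ} = {(p97,ι), (p97,κ)}
  {p95, p96, p97} × {ι} = {(p95,ι), (p96,ι), (p97,ι)}
  {p95, p96, p97} × {κ} = {(p95,κ), (p96,κ), (p97,κ)}
  {p96, p97} × {ι, κ} = {(p96,ι), (p96,κ), (p97,ι), (p97,κ)}
  {p95, p96, p97} × {ι, κ} = {(p95,ι), (p95,κ), (p96,ι), (p96,κ), (p97,ι), (p97,κ)}
These 10 distinct sets form the basis B.
Close under arbitrary unions to get τ_{X×Y}; counting gives |τ_{X×Y}| = 16.


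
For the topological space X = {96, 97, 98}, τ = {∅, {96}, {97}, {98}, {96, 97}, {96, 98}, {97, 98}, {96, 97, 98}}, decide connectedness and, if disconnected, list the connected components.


(X, τ) is disconnected; components = [{96}, {97}, {98}].

Find clopen sets (U ∈ τ with X ∖ U ∈ τ):
  U = ∅, X ∖ U = {96, 97, 98} — both open, so U is clopen.
  U = {96}, X ∖ U = {97, 98} — both open, so U is clopen.
  U = {97}, X ∖ U = {96, 98} — both open, so U is clopen.
  U = {98}, X ∖ U = {96, 97} — both open, so U is clopen.
  U = {96, 97}, X ∖ U = {98} — both open, so U is clopen.
  U = {96, 98}, X ∖ U = {97} — both open, so U is clopen.
  U = {97, 98}, X ∖ U = {96} — both open, so U is clopen.
  U = {96, 97, 98}, X ∖ U = ∅ — both open, so U is clopen.
Nontrivial clopen(s) exist: e.g. {98}. So (X, τ) is disconnected.
Compute connected components by grouping points that agree on all clopens:
  component: {96}
  component: {97}
  component: {98}


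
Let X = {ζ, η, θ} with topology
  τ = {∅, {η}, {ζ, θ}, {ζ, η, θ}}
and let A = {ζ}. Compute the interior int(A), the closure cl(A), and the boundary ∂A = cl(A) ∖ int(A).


int(A) = ∅, cl(A) = {ζ, θ}, ∂A = {ζ, θ}.

Closed sets in (X, τ) are complements of opens:
  closed(X, τ) = {∅, {η}, {ζ, θ}, {ζ, η, θ}}.
int(A) = ⋃ {U ∈ τ : U ⊆ A}. Opens contained in A: ∅.
Taking the union of these: int(A) = ∅.
cl(A) = ⋂ {C closed : A ⊆ C}. Closed sets containing A: {ζ, θ}, {ζ, η, θ}.
Intersecting these: cl(A) = {ζ, θ}.
∂A = cl(A) ∖ int(A) = {ζ, θ} ∖ ∅ = {ζ, θ}.


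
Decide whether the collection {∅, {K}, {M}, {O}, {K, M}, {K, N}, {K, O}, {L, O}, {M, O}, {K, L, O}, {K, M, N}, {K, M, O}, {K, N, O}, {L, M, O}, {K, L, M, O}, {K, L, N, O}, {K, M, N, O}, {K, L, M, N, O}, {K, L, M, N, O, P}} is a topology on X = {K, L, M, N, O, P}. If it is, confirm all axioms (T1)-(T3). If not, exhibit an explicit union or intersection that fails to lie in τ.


τ IS a topology on X.

Axiom (T1): ∅ ∈ τ? Yes; X ∈ τ? Yes.
Axiom (T2/T3): check pairwise unions and intersections of members of τ.
All pairwise intersections and unions checked — each lies in τ. Therefore τ satisfies (T1), (T2), (T3): it IS a topology on X.


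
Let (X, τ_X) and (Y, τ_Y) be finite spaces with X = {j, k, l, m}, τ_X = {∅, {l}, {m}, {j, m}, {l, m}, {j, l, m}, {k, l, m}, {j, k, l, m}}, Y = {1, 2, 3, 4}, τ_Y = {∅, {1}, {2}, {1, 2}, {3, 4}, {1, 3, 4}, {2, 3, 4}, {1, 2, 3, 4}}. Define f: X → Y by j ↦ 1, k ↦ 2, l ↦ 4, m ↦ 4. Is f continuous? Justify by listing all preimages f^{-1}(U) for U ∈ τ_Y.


f is NOT continuous.

Compute f^{-1}(U) for each U ∈ τ_Y:
  U = ∅: f^{-1}(U) = ∅ ∈ τ_X ✓.
  U = {1}: f^{-1}(U) = {j} ∉ τ_X ✗.
  U = {2}: f^{-1}(U) = {k} ∉ τ_X ✗.
  U = {1, 2}: f^{-1}(U) = {j, k} ∉ τ_X ✗.
  U = {3, 4}: f^{-1}(U) = {l, m} ∈ τ_X ✓.
  U = {1, 3, 4}: f^{-1}(U) = {j, l, m} ∈ τ_X ✓.
  U = {2, 3, 4}: f^{-1}(U) = {k, l, m} ∈ τ_X ✓.
  U = {1, 2, 3, 4}: f^{-1}(U) = {j, k, l, m} ∈ τ_X ✓.
Found U = {1} with f^{-1}(U) = {j} not in τ_X. Therefore f is NOT continuous.


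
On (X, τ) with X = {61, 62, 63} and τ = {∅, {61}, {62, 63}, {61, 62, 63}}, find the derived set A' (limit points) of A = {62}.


A' = {63}

For each x ∈ X, list the open sets U ∈ τ with x ∈ U, then check whether U ∩ (A ∖ {x}) ≠ ∅ for every such U.
  x = 61: open {61} ∋ x has {61} ∩ (A ∖ {61}) = ∅, so x is NOT a limit point.
  x = 62: open {62, 63} ∋ x has {62, 63} ∩ (A ∖ {62}) = ∅, so x is NOT a limit point.
  x = 63: opens ∋ x are {62, 63}, {61, 62, 63}; each meets A ∖ {63}, so x IS a limit point.
Collecting: A' = {63}.


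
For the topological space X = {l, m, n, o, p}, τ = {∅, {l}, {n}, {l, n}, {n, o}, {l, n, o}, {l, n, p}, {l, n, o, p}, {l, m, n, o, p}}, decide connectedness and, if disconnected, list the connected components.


(X, τ) is connected.

Find clopen sets (U ∈ τ with X ∖ U ∈ τ):
  U = ∅, X ∖ U = {l, m, n, o, p} — both open, so U is clopen.
  U = {l, m, n, o, p}, X ∖ U = ∅ — both open, so U is clopen.
Only trivial clopens (∅ and X) exist, so (X, τ) is connected.
Compute connected components by grouping points that agree on all clopens:
  component: {l, m, n, o, p}


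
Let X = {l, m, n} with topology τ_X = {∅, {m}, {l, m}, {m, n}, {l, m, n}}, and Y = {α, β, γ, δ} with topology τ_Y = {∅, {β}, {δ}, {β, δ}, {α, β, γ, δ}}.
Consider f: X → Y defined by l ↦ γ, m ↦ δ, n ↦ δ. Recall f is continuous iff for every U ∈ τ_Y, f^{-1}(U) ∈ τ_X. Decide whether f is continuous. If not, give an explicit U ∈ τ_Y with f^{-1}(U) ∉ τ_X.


f IS continuous.

Compute f^{-1}(U) for each U ∈ τ_Y:
  U = ∅: f^{-1}(U) = ∅ ∈ τ_X ✓.
  U = {β}: f^{-1}(U) = ∅ ∈ τ_X ✓.
  U = {δ}: f^{-1}(U) = {m, n} ∈ τ_X ✓.
  U = {β, δ}: f^{-1}(U) = {m, n} ∈ τ_X ✓.
  U = {α, β, γ, δ}: f^{-1}(U) = {l, m, n} ∈ τ_X ✓.
Every preimage lies in τ_X, so f IS continuous.


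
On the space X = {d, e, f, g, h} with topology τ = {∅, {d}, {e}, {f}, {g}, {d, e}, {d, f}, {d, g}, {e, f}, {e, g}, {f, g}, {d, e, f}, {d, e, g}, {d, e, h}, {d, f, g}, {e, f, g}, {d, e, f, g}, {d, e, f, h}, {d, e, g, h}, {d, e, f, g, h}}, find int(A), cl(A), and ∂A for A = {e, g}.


int(A) = {e, g}, cl(A) = {e, g, h}, ∂A = {h}.

Closed sets in (X, τ) are complements of opens:
  closed(X, τ) = {∅, {f}, {g}, {h}, {d, h}, {e, h}, {f, g}, {f, h}, {g, h}, {d, e, h}, {d, f, h}, {d, g, h}, {e, f, h}, {e, g, h}, {f, g, h}, {d, e, f, h}, {d, e, g, h}, {d, f, g, h}, {e, f, g, h}, {d, e, f, g, h}}.
int(A) = ⋃ {U ∈ τ : U ⊆ A}. Opens contained in A: ∅, {e}, {g}, {e, g}.
Taking the union of these: int(A) = {e, g}.
cl(A) = ⋂ {C closed : A ⊆ C}. Closed sets containing A: {e, g, h}, {d, e, g, h}, {e, f, g, h}, {d, e, f, g, h}.
Intersecting these: cl(A) = {e, g, h}.
∂A = cl(A) ∖ int(A) = {e, g, h} ∖ {e, g} = {h}.


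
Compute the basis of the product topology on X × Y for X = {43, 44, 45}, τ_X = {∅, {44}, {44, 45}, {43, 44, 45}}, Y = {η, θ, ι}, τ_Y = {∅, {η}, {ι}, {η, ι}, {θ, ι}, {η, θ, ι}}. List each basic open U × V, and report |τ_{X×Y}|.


Basis B = {∅ × ∅, {44} × {η}, {44} × {ι}, {44} × {η, ι}, {44, 45} × {η}, {44} × {θ, ι}, {44, 45} × {ι}, {43, 44, 45} × {η}, {43, 44, 45} × {ι}, {44} × {η, θ, ι}, {44, 45} × {η, ι}, {44, 45} × {θ, ι}, {43, 44, 45} × {η, ι}, {43, 44, 45} × {θ, ι}, {44, 45} × {η, θ, ι}, {43, 44, 45} × {η, θ, ι}}; |τ_{X×Y}| = 40.

Enumerate products U × V with U ∈ τ_X, V ∈ τ_Y (deduplicated):
  ∅ × ∅ = {} (∅)
  {44} × {η} = {(44,η)}
  {44} × {ι} = {(44,ι)}
  {44} × {η, ι} = {(44,η), (44,ι)}
  {44, 45} × {η} = {(44,η), (45,η)}
  {44} × {θ, ι} = {(44,θ), (44,ι)}
  {44, 45} × {ι} = {(44,ι), (45,ι)}
  {43, 44, 45} × {η} = {(43,η), (44,η), (45,η)}
  {43, 44, 45} × {ι} = {(43,ι), (44,ι), (45,ι)}
  {44} × {η, θ, ι} = {(44,η), (44,θ), (44,ι)}
  {44, 45} × {η, ι} = {(44,η), (44,ι), (45,η), (45,ι)}
  {44, 45} × {θ, ι} = {(44,θ), (44,ι), (45,θ), (45,ι)}
  {43, 44, 45} × {η, ι} = {(43,η), (43,ι), (44,η), (44,ι), (45,η), (45,ι)}
  {43, 44, 45} × {θ, ι} = {(43,θ), (43,ι), (44,θ), (44,ι), (45,θ), (45,ι)}
  {44, 45} × {η, θ, ι} = {(44,η), (44,θ), (44,ι), (45,η), (45,θ), (45,ι)}
  {43, 44, 45} × {η, θ, ι} = {(43,η), (43,θ), (43,ι), (44,η), (44,θ), (44,ι), (45,η), (45,θ), (45,ι)}
These 16 distinct sets form the basis B.
Close under arbitrary unions to get τ_{X×Y}; counting gives |τ_{X×Y}| = 40.


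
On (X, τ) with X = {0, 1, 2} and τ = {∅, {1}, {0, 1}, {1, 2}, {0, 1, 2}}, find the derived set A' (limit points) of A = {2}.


A' = ∅

For each x ∈ X, list the open sets U ∈ τ with x ∈ U, then check whether U ∩ (A ∖ {x}) ≠ ∅ for every such U.
  x = 0: open {0, 1} ∋ x has {0, 1} ∩ (A ∖ {0}) = ∅, so x is NOT a limit point.
  x = 1: open {1} ∋ x has {1} ∩ (A ∖ {1}) = ∅, so x is NOT a limit point.
  x = 2: open {1, 2} ∋ x has {1, 2} ∩ (A ∖ {2}) = ∅, so x is NOT a limit point.
Collecting: A' = ∅.


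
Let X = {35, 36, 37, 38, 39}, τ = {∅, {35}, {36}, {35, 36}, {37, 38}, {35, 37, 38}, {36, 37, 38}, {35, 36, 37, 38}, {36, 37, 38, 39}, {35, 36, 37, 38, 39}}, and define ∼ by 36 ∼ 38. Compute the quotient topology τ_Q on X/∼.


X/∼ = {[35], [36=38], [37], [39]}; |τ_Q| = 6.

Equivalence classes: [35], [36=38], [37], [39].
Quotient map π: X → X/∼ sends 35 ↦ [35], 36 ↦ [36=38], 37 ↦ [37], 38 ↦ [36=38], 39 ↦ [39].
For each subset V ⊆ X/∼, compute π^{-1}(V) ⊆ X and check whether π^{-1}(V) ∈ τ. V is open in τ_Q iff π^{-1}(V) ∈ τ.
  V = {}: π^{-1}(V) = ∅ ∈ τ ✓.
  V = {[35]}: π^{-1}(V) = {35} ∈ τ ✓.
  V = {[36=38]}: π^{-1}(V) = {36, 38} ∉ τ ✗.
  V = {[35], [36=38]}: π^{-1}(V) = {35, 36, 38} ∉ τ ✗.
  V = {[37]}: π^{-1}(V) = {37} ∉ τ ✗.
  V = {[35], [37]}: π^{-1}(V) = {35, 37} ∉ τ ✗.
  V = {[36=38], [37]}: π^{-1}(V) = {36, 37, 38} ∈ τ ✓.
  V = {[35], [36=38], [37]}: π^{-1}(V) = {35, 36, 37, 38} ∈ τ ✓.
  V = {[39]}: π^{-1}(V) = {39} ∉ τ ✗.
  V = {[35], [39]}: π^{-1}(V) = {35, 39} ∉ τ ✗.
  V = {[36=38], [39]}: π^{-1}(V) = {36, 38, 39} ∉ τ ✗.
  V = {[35], [36=38], [39]}: π^{-1}(V) = {35, 36, 38, 39} ∉ τ ✗.
  V = {[37], [39]}: π^{-1}(V) = {37, 39} ∉ τ ✗.
  V = {[35], [37], [39]}: π^{-1}(V) = {35, 37, 39} ∉ τ ✗.
  V = {[36=38], [37], [39]}: π^{-1}(V) = {36, 37, 38, 39} ∈ τ ✓.
  V = {[35], [36=38], [37], [39]}: π^{-1}(V) = {35, 36, 37, 38, 39} ∈ τ ✓.
Open sets in the quotient: τ_Q = {{}, {[35]}, {[36=38], [37]}, {[35], [36=38], [37]}, {[36=38], [37], [39]}, {[35], [36=38], [37], [39]}} (6 elements).


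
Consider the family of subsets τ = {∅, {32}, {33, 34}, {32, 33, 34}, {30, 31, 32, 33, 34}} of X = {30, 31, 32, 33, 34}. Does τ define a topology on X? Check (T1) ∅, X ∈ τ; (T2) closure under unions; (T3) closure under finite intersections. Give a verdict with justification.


τ IS a topology on X.

Axiom (T1): ∅ ∈ τ? Yes; X ∈ τ? Yes.
Axiom (T2/T3): check pairwise unions and intersections of members of τ.
All pairwise intersections and unions checked — each lies in τ. Therefore τ satisfies (T1), (T2), (T3): it IS a topology on X.


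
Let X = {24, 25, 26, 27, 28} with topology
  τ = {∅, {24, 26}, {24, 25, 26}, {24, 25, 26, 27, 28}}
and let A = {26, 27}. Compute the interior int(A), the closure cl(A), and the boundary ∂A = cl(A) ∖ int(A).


int(A) = ∅, cl(A) = {24, 25, 26, 27, 28}, ∂A = {24, 25, 26, 27, 28}.

Closed sets in (X, τ) are complements of opens:
  closed(X, τ) = {∅, {27, 28}, {25, 27, 28}, {24, 25, 26, 27, 28}}.
int(A) = ⋃ {U ∈ τ : U ⊆ A}. Opens contained in A: ∅.
Taking the union of these: int(A) = ∅.
cl(A) = ⋂ {C closed : A ⊆ C}. Closed sets containing A: {24, 25, 26, 27, 28}.
Intersecting these: cl(A) = {24, 25, 26, 27, 28}.
∂A = cl(A) ∖ int(A) = {24, 25, 26, 27, 28} ∖ ∅ = {24, 25, 26, 27, 28}.


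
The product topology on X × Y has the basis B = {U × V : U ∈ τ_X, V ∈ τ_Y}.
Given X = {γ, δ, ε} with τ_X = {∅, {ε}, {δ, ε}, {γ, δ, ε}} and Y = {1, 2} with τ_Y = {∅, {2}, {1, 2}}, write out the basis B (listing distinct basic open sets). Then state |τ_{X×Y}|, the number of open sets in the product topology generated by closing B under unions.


Basis B = {∅ × ∅, {ε} × {2}, {δ, ε} × {2}, {ε} × {1, 2}, {γ, δ, ε} × {2}, {δ, ε} × {1, 2}, {γ, δ, ε} × {1, 2}}; |τ_{X×Y}| = 10.

Enumerate products U × V with U ∈ τ_X, V ∈ τ_Y (deduplicated):
  ∅ × ∅ = {} (∅)
  {ε} × {2} = {(ε,2)}
  {δ, ε} × {2} = {(δ,2), (ε,2)}
  {ε} × {1, 2} = {(ε,1), (ε,2)}
  {γ, δ, ε} × {2} = {(γ,2), (δ,2), (ε,2)}
  {δ, ε} × {1, 2} = {(δ,1), (δ,2), (ε,1), (ε,2)}
  {γ, δ, ε} × {1, 2} = {(γ,1), (γ,2), (δ,1), (δ,2), (ε,1), (ε,2)}
These 7 distinct sets form the basis B.
Close under arbitrary unions to get τ_{X×Y}; counting gives |τ_{X×Y}| = 10.


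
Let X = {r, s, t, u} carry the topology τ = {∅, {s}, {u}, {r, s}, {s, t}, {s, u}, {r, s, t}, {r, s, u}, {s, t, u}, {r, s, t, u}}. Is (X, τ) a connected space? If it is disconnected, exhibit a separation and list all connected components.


(X, τ) is disconnected; components = [{u}, {r, s, t}].

Find clopen sets (U ∈ τ with X ∖ U ∈ τ):
  U = ∅, X ∖ U = {r, s, t, u} — both open, so U is clopen.
  U = {u}, X ∖ U = {r, s, t} — both open, so U is clopen.
  U = {r, s, t}, X ∖ U = {u} — both open, so U is clopen.
  U = {r, s, t, u}, X ∖ U = ∅ — both open, so U is clopen.
Nontrivial clopen(s) exist: e.g. {u}. So (X, τ) is disconnected.
Compute connected components by grouping points that agree on all clopens:
  component: {u}
  component: {r, s, t}


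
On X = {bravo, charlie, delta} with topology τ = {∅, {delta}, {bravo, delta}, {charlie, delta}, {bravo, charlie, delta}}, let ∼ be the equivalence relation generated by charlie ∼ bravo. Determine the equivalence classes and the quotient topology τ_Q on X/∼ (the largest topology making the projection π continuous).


X/∼ = {[bravo=charlie], [delta]}; |τ_Q| = 3.

Equivalence classes: [bravo=charlie], [delta].
Quotient map π: X → X/∼ sends bravo ↦ [bravo=charlie], charlie ↦ [bravo=charlie], delta ↦ [delta].
For each subset V ⊆ X/∼, compute π^{-1}(V) ⊆ X and check whether π^{-1}(V) ∈ τ. V is open in τ_Q iff π^{-1}(V) ∈ τ.
  V = {}: π^{-1}(V) = ∅ ∈ τ ✓.
  V = {[bravo=charlie]}: π^{-1}(V) = {bravo, charlie} ∉ τ ✗.
  V = {[delta]}: π^{-1}(V) = {delta} ∈ τ ✓.
  V = {[bravo=charlie], [delta]}: π^{-1}(V) = {bravo, charlie, delta} ∈ τ ✓.
Open sets in the quotient: τ_Q = {{}, {[delta]}, {[bravo=charlie], [delta]}} (3 elements).


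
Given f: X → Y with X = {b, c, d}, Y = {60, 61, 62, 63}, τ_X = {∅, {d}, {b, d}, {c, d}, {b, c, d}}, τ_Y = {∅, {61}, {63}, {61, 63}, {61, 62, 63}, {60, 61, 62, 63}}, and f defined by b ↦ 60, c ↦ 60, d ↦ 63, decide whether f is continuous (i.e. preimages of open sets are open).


f IS continuous.

Compute f^{-1}(U) for each U ∈ τ_Y:
  U = ∅: f^{-1}(U) = ∅ ∈ τ_X ✓.
  U = {61}: f^{-1}(U) = ∅ ∈ τ_X ✓.
  U = {63}: f^{-1}(U) = {d} ∈ τ_X ✓.
  U = {61, 63}: f^{-1}(U) = {d} ∈ τ_X ✓.
  U = {61, 62, 63}: f^{-1}(U) = {d} ∈ τ_X ✓.
  U = {60, 61, 62, 63}: f^{-1}(U) = {b, c, d} ∈ τ_X ✓.
Every preimage lies in τ_X, so f IS continuous.
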